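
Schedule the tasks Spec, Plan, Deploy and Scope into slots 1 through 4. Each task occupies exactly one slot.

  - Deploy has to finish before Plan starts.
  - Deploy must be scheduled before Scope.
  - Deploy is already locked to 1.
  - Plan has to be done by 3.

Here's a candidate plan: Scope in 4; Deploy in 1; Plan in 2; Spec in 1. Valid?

Valid

Deploy must be scheduled before Scope — holds.
Deploy has to finish before Plan starts — holds.
Deploy is already locked to 1 — holds.
Plan has to be done by 3 — holds.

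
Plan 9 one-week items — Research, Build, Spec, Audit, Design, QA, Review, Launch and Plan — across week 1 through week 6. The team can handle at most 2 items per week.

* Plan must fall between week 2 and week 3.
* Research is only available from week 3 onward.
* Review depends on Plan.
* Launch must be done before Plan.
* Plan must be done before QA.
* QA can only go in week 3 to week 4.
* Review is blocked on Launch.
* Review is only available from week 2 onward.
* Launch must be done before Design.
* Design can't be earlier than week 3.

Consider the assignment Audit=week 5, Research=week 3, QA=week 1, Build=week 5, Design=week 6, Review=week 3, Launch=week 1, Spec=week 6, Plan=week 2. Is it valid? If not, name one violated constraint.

Launch must be done before Design — holds.
Design can't be earlier than week 3 — holds.
Plan must be done before QA — violated.
QA can only go in week 3 to week 4 — violated.
Research is only available from week 3 onward — holds.
Launch must be done before Plan — holds.
Review is blocked on Launch — holds.
The team can handle at most 2 items per week — holds.
Plan must fall between week 2 and week 3 — holds.
Review depends on Plan — holds.
Review is only available from week 2 onward — holds.

Invalid. QA can only go in week 3 to week 4.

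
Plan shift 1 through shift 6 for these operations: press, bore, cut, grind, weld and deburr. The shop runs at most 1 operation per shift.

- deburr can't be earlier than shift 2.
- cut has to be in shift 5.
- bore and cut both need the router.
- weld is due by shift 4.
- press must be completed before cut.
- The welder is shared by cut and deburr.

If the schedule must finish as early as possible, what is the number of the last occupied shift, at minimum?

shift 6

The precedence chain requires at least 2 distinct shifts.
With at most 1 per shift and 6 operations, at least 6 shifts are needed.
cut can't be placed before shift 5, so the schedule must run through at least shift 5.
6 works (last occupied shift: shift 6): for example press=shift 3, deburr=shift 2, grind=shift 6, bore=shift 4, weld=shift 1, cut=shift 5.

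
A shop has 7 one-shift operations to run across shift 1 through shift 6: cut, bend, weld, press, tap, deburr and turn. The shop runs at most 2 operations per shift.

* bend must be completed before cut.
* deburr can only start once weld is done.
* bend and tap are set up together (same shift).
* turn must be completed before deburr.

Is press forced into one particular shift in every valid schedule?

press can be shift 1 (e.g. tap in shift 4; bend in shift 4; deburr in shift 3; cut in shift 5; turn in shift 2; weld in shift 1; press in shift 1) or shift 2 (e.g. tap -> shift 3; press -> shift 2; cut -> shift 4; bend -> shift 3; weld -> shift 1; deburr -> shift 2; turn -> shift 1).

No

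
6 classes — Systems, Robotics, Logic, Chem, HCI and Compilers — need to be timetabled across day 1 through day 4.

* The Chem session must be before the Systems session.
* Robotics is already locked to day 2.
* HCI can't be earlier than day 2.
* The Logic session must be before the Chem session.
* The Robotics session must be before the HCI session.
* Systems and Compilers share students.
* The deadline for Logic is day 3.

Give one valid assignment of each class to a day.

Chem -> day 2, Systems -> day 3, HCI -> day 3, Compilers -> day 1, Logic -> day 1, Robotics -> day 2

Checking: Logic(day 1) before Chem(day 2); Robotics(day 2) before HCI(day 3); Chem(day 2) before Systems(day 3); Systems(day 3) != Compilers(day 1); Logic=day 1 in [day 1,day 3]; Robotics=day 2 in [day 2,day 2]; HCI=day 3 in [day 2,day 4].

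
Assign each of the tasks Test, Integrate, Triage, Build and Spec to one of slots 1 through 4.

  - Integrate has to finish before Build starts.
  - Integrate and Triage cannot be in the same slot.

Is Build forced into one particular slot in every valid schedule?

No

Build can be 2 (e.g. Test=1; Triage=2; Spec=1; Build=2; Integrate=1) or 3 (e.g. Test -> 1, Build -> 3, Triage -> 2, Spec -> 1, Integrate -> 1).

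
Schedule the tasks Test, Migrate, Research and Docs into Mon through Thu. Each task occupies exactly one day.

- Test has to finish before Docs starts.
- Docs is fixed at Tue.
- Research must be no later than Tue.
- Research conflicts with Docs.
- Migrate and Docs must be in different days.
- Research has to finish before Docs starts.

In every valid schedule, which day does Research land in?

Research's window is Mon–Tue.
Docs is fixed at Tue, and Research can't share a day with Docs.
So Research must be Mon.

Mon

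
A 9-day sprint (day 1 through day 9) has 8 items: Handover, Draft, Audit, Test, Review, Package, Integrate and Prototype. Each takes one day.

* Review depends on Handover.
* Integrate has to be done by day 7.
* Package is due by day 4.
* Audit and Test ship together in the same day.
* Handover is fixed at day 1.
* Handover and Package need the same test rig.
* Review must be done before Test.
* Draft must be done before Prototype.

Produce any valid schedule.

Audit=day 3; Integrate=day 1; Prototype=day 2; Draft=day 1; Package=day 2; Test=day 3; Review=day 2; Handover=day 1

Checking: Handover(day 1) before Review(day 2); Review(day 2) before Test(day 3); Draft(day 1) before Prototype(day 2); Handover(day 1) != Package(day 2); Audit = Test = day 3; Package=day 2 in [day 1,day 4]; Handover=day 1 in [day 1,day 1]; Integrate=day 1 in [day 1,day 7].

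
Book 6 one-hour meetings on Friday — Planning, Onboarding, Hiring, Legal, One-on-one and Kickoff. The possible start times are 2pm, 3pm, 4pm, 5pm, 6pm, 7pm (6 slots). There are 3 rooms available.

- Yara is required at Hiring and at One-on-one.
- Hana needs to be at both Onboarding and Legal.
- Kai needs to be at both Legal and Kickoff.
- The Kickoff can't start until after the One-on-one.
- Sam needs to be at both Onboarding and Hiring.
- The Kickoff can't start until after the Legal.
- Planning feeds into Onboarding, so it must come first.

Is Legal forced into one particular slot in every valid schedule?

No

Legal can be 2pm (e.g. Hiring in 4pm, One-on-one in 2pm, Kickoff in 3pm, Legal in 2pm, Planning in 2pm, Onboarding in 3pm) or 3pm (e.g. One-on-one=2pm, Legal=3pm, Onboarding=4pm, Kickoff=4pm, Hiring=3pm, Planning=2pm).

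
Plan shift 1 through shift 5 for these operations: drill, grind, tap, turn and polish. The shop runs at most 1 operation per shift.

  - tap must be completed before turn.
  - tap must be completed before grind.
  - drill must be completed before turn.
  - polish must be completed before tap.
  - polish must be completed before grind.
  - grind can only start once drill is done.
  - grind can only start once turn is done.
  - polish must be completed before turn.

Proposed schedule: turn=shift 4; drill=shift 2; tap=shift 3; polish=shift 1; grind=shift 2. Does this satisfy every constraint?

No — it violates: The shop runs at most 1 operation per shift

polish must be completed before grind — holds.
polish must be completed before tap — holds.
The shop runs at most 1 operation per shift — violated.
tap must be completed before grind — violated.
tap must be completed before turn — holds.
drill must be completed before turn — holds.
grind can only start once turn is done — violated.
polish must be completed before turn — holds.
grind can only start once drill is done — violated.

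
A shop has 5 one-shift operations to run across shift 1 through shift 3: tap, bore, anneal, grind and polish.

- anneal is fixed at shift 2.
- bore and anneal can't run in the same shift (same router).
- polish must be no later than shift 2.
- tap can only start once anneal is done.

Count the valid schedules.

12

Splitting on bore: it can be shift 1 (6), shift 3 (6). Listing each branch's schedules as (tap, anneal, grind, polish) by shift number:
bore=shift 1: (3,2,1,1) (3,2,1,2) (3,2,2,1) (3,2,2,2) (3,2,3,1) (3,2,3,2) — 6.
bore=shift 3: (3,2,1,1) (3,2,1,2) (3,2,2,1) (3,2,2,2) (3,2,3,1) (3,2,3,2) — 6.
Summing: 6 + 6 = 12.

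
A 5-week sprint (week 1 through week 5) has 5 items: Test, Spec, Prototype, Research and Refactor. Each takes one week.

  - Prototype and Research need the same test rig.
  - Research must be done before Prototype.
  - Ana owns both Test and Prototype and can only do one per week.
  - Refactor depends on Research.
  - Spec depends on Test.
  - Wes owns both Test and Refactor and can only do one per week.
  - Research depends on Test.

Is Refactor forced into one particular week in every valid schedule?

No

Refactor can be week 3 (e.g. Refactor=week 3, Spec=week 2, Prototype=week 3, Test=week 1, Research=week 2) or week 4 (e.g. Spec in week 2; Refactor in week 4; Test in week 1; Research in week 2; Prototype in week 3).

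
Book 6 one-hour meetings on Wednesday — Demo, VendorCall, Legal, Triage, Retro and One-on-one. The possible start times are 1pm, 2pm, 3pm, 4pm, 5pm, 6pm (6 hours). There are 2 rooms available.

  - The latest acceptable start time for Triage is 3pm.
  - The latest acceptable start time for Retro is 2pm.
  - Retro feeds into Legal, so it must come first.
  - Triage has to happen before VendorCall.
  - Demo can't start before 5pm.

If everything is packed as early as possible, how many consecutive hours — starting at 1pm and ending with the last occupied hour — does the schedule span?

5

The precedence chain requires at least 2 distinct hours.
With at most 2 per hour and 6 meetings, at least 3 hours are needed.
Demo can't be placed before 5pm — that is hour 5 counting from 1pm — so the schedule must run through at least 5 hours.
5 works (last occupied hour: 5pm): for example VendorCall -> 2pm; Legal -> 2pm; Retro -> 1pm; One-on-one -> 3pm; Triage -> 1pm; Demo -> 5pm.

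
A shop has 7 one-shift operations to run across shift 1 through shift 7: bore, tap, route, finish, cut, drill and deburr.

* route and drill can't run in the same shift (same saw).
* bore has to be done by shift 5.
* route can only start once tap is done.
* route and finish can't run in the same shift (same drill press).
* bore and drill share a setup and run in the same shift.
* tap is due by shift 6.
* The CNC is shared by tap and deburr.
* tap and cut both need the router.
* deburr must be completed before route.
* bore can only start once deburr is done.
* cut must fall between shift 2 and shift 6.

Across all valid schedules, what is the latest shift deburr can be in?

Downstream work caps deburr at shift 4.
deburr at shift 4 is achievable: tap in shift 1; bore in shift 5; cut in shift 2; finish in shift 1; drill in shift 5; deburr in shift 4; route in shift 6.

shift 4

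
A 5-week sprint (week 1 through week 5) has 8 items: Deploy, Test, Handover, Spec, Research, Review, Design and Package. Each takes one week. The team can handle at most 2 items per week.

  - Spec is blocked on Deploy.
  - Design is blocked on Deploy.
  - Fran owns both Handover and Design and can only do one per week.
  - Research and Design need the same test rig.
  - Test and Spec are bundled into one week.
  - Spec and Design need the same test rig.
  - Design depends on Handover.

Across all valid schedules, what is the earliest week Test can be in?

Test must be in the same week as Spec, which can't be before week 2, so Test is at least week 2.
Test at week 2 is achievable: Review in week 3; Spec in week 2; Research in week 4; Handover in week 1; Test in week 2; Deploy in week 1; Package in week 4; Design in week 3.

week 2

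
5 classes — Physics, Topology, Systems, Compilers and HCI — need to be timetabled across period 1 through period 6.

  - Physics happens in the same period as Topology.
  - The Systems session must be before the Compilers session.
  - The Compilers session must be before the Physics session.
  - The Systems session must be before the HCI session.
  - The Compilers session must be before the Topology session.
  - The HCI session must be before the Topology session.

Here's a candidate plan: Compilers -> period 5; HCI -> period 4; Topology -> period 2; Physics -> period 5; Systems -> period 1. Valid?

Invalid. The Compilers session must be before the Topology session.

The Systems session must be before the HCI session — holds.
The HCI session must be before the Topology session — violated.
Physics happens in the same period as Topology — violated.
The Systems session must be before the Compilers session — holds.
The Compilers session must be before the Topology session — violated.
The Compilers session must be before the Physics session — violated.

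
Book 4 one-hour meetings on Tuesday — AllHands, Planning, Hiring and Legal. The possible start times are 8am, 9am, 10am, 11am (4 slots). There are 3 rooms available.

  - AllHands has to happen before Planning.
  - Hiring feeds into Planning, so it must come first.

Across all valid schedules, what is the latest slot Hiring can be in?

10am

Downstream work caps Hiring at 10am.
Hiring at 10am is achievable: AllHands -> 8am, Hiring -> 10am, Planning -> 11am, Legal -> 8am.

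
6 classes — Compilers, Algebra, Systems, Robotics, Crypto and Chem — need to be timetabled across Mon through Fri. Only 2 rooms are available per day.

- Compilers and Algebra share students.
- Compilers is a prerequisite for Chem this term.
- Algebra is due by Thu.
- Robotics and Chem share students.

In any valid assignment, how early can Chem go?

Tue

Precedence pushes Chem to at least Tue.
Chem at Tue is achievable: Chem -> Tue; Compilers -> Mon; Systems -> Mon; Algebra -> Tue; Robotics -> Wed; Crypto -> Wed.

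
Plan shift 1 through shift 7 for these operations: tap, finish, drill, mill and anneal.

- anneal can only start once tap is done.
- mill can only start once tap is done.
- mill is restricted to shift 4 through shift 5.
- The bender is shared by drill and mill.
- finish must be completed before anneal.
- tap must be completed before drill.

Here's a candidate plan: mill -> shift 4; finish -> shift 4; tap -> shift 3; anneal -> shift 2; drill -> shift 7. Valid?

Invalid. finish must be completed before anneal.

finish must be completed before anneal — violated.
anneal can only start once tap is done — violated.
mill can only start once tap is done — holds.
mill is restricted to shift 4 through shift 5 — holds.
The bender is shared by drill and mill — holds.
tap must be completed before drill — holds.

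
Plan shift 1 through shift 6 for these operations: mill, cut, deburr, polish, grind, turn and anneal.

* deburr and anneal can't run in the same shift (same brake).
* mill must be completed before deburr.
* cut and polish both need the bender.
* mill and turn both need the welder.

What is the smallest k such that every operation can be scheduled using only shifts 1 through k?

The precedence chain requires at least 2 distinct shifts.
2 works (last occupied shift: shift 2): for example anneal in shift 1; deburr in shift 2; grind in shift 1; polish in shift 2; mill in shift 1; cut in shift 1; turn in shift 2.

2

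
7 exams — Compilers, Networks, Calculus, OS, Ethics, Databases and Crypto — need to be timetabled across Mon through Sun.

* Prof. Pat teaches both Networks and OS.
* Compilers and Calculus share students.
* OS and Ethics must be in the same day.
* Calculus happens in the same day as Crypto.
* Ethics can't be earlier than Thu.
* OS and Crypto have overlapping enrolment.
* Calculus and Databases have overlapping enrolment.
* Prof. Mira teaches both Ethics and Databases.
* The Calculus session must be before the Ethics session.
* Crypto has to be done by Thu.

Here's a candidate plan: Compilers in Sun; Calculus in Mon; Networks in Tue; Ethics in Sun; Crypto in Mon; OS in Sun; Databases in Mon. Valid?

No — it violates: Calculus and Databases have overlapping enrolment

Ethics can't be earlier than Thu — holds.
Crypto has to be done by Thu — holds.
Calculus happens in the same day as Crypto — holds.
Prof. Pat teaches both Networks and OS — holds.
Compilers and Calculus share students — holds.
Prof. Mira teaches both Ethics and Databases — holds.
Calculus and Databases have overlapping enrolment — violated.
The Calculus session must be before the Ethics session — holds.
OS and Ethics must be in the same day — holds.
OS and Crypto have overlapping enrolment — holds.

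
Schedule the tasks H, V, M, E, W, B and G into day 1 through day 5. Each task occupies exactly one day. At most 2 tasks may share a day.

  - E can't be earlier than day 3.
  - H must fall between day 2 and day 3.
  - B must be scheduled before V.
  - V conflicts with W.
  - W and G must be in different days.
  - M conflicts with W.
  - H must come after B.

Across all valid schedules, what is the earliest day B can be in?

day 1

Downstream work caps B at day 2.
B at day 1 is achievable: M=day 1, H=day 2, B=day 1, G=day 4, W=day 3, E=day 3, V=day 2.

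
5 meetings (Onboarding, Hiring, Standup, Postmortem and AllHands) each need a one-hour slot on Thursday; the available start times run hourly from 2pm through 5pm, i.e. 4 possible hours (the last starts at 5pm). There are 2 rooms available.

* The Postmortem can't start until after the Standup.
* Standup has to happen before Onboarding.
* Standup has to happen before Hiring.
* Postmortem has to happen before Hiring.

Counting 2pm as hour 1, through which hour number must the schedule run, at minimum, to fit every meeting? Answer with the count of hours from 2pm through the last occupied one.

3 hours

The precedence chain requires at least 3 distinct hours.
With at most 2 per hour and 5 meetings, at least 3 hours are needed.
3 works (last occupied hour: 4pm): for example Onboarding in 3pm; Hiring in 4pm; AllHands in 2pm; Standup in 2pm; Postmortem in 3pm.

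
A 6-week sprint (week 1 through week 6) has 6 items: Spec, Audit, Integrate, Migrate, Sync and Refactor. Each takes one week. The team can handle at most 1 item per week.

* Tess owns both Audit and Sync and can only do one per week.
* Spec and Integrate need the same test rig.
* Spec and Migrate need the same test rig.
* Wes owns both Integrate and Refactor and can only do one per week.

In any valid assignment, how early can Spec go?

Spec at week 1 is achievable: Integrate in week 3; Audit in week 2; Refactor in week 6; Migrate in week 4; Sync in week 5; Spec in week 1.

week 1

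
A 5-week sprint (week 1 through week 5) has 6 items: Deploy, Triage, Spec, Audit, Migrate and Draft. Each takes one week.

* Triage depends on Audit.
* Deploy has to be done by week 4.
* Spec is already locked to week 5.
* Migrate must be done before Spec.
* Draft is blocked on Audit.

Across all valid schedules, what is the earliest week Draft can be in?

Precedence pushes Draft to at least week 2.
Draft at week 2 is achievable: Triage in week 2, Migrate in week 1, Audit in week 1, Draft in week 2, Deploy in week 1, Spec in week 5.

week 2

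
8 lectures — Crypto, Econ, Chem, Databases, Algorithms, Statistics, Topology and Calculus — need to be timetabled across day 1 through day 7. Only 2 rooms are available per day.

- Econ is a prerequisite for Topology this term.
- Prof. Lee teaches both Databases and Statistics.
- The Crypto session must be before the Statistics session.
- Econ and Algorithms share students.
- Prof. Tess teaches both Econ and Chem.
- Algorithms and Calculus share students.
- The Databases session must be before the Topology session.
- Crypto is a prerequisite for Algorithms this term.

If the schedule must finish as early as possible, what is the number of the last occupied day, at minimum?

day 4

The precedence chain requires at least 2 distinct days.
With at most 2 per day and 8 lectures, at least 4 days are needed.
4 works (last occupied day: day 4): for example Calculus in day 4; Algorithms in day 2; Databases in day 2; Econ in day 1; Crypto in day 1; Chem in day 4; Topology in day 3; Statistics in day 3.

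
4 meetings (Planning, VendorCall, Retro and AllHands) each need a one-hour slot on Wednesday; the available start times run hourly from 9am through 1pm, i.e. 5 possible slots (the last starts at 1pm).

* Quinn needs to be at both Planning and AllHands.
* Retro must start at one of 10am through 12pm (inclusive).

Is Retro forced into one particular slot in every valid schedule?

Retro can be 10am (e.g. VendorCall in 9am; Retro in 10am; Planning in 9am; AllHands in 10am) or 11am (e.g. Retro -> 11am, VendorCall -> 9am, AllHands -> 10am, Planning -> 9am).

No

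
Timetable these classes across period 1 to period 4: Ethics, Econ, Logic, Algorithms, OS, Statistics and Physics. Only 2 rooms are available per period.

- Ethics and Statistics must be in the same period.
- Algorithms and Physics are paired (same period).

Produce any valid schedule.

Logic -> period 2, OS -> period 4, Physics -> period 3, Econ -> period 2, Statistics -> period 1, Ethics -> period 1, Algorithms -> period 3

Checking: Ethics = Statistics = period 1; Algorithms = Physics = period 3; max 2 per period (cap 2).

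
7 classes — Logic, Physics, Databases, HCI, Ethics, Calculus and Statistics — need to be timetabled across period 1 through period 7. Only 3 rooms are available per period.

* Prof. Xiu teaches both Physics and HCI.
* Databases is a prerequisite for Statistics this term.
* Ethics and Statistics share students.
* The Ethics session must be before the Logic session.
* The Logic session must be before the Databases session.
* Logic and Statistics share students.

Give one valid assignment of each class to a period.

Physics=period 1; Statistics=period 4; Databases=period 3; Ethics=period 1; Logic=period 2; HCI=period 2; Calculus=period 1

Checking: Databases(period 3) before Statistics(period 4); Logic(period 2) before Databases(period 3); Ethics(period 1) before Logic(period 2); Physics(period 1) != HCI(period 2); Logic(period 2) != Statistics(period 4); Ethics(period 1) != Statistics(period 4); max 3 per period (cap 3).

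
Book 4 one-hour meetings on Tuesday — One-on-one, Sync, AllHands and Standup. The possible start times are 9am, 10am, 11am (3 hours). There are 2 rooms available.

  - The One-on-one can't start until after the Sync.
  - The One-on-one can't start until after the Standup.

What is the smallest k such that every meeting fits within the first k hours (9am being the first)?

The precedence chain requires at least 2 distinct hours.
With at most 2 per hour and 4 meetings, at least 2 hours are needed.
2 works (last occupied hour: 10am): for example AllHands in 10am, One-on-one in 10am, Sync in 9am, Standup in 9am.

2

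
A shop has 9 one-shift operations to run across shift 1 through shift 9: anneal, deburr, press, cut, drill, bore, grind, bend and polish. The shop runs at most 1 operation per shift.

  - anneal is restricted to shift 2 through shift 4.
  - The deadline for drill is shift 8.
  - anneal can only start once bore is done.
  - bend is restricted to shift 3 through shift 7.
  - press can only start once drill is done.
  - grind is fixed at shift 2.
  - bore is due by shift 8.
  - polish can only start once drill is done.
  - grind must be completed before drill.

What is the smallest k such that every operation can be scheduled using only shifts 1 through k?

9

The precedence chain requires at least 3 distinct shifts.
With at most 1 per shift and 9 operations, at least 9 shifts are needed.
Propagating the time windows through the other constraints, press can't land before shift 4, so the schedule must run through at least shift 4.
9 works (last occupied shift: shift 9): for example deburr -> shift 8; polish -> shift 7; cut -> shift 9; grind -> shift 2; press -> shift 6; bore -> shift 1; bend -> shift 4; anneal -> shift 3; drill -> shift 5.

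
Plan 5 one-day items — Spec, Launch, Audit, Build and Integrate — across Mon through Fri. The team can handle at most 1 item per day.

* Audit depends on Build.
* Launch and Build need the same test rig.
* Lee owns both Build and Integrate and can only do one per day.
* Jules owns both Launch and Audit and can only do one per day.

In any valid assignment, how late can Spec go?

Fri

Spec at Fri is achievable: Spec -> Fri, Audit -> Tue, Build -> Mon, Integrate -> Thu, Launch -> Wed.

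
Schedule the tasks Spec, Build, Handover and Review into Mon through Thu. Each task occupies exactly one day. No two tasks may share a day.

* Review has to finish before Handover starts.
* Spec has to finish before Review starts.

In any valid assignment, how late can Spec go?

Downstream work caps Spec at Tue.
Spec at Tue is achievable: Handover -> Thu, Spec -> Tue, Review -> Wed, Build -> Mon.

Tue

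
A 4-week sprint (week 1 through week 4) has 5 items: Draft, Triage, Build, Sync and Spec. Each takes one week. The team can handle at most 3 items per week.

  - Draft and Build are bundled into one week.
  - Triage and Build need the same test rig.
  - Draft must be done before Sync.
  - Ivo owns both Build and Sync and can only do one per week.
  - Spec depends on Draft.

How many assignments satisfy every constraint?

Splitting on Draft: it can be week 1 (27), week 2 (12), week 3 (3). Listing each branch's schedules as (Triage, Build, Sync, Spec) by week number:
Draft=week 1: (2,1,2,2) (2,1,2,3) (2,1,2,4) (2,1,3,2) (2,1,3,3) (2,1,3,4) (2,1,4,2) (2,1,4,3) (2,1,4,4) (3,1,2,2) (3,1,2,3) (3,1,2,4) (3,1,3,2) (3,1,3,3) (3,1,3,4) (3,1,4,2) (3,1,4,3) (3,1,4,4) (4,1,2,2) (4,1,2,3) (4,1,2,4) (4,1,3,2) (4,1,3,3) (4,1,3,4) (4,1,4,2) (4,1,4,3) (4,1,4,4) — 27.
Draft=week 2: (1,2,3,3) (1,2,3,4) (1,2,4,3) (1,2,4,4) (3,2,3,3) (3,2,3,4) (3,2,4,3) (3,2,4,4) (4,2,3,3) (4,2,3,4) (4,2,4,3) (4,2,4,4) — 12.
Draft=week 3: (1,3,4,4) (2,3,4,4) (4,3,4,4) — 3.
Summing: 27 + 12 + 3 = 42.

42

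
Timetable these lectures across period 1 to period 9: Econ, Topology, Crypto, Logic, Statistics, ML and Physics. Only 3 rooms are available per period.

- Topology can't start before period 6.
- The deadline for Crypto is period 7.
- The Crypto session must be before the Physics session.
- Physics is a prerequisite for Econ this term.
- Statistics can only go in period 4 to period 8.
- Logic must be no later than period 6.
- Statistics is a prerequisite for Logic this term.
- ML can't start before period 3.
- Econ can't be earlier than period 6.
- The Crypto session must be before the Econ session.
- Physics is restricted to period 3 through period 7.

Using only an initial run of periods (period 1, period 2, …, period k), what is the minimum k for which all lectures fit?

6

The precedence chain requires at least 3 distinct periods.
With at most 3 per period and 7 lectures, at least 3 periods are needed.
Econ can't be placed before period 6, so the schedule must run through at least period 6.
6 works (last occupied period: period 6): for example Econ=period 6; Topology=period 6; Logic=period 5; Physics=period 3; Statistics=period 4; Crypto=period 1; ML=period 3.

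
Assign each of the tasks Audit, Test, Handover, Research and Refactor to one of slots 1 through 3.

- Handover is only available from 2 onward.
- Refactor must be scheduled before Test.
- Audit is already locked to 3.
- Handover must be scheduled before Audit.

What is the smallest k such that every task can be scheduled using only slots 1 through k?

The precedence chain requires at least 2 distinct slots.
Audit can't be placed before 3, so the schedule must run through at least slot 3.
3 works (last occupied slot: 3): for example Research=1; Audit=3; Handover=2; Test=2; Refactor=1.

3 slots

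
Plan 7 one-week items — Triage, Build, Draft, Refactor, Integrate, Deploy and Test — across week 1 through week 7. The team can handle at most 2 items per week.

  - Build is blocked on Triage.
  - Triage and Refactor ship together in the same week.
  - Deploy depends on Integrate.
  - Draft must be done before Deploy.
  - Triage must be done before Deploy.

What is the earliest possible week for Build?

week 2

Precedence pushes Build to at least week 2.
Build at week 2 is achievable: Deploy -> week 4, Integrate -> week 3, Test -> week 3, Build -> week 2, Refactor -> week 1, Triage -> week 1, Draft -> week 2.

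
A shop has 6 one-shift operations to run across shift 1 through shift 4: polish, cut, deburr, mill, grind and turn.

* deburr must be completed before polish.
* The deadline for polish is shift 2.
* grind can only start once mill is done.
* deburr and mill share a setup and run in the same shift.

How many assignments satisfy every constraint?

48

Splitting on cut: it can be shift 1 (12), shift 2 (12), shift 3 (12), shift 4 (12). Listing each branch's schedules as (polish, deburr, mill, grind, turn) by shift number:
cut=shift 1: (2,1,1,2,1) (2,1,1,2,2) (2,1,1,2,3) (2,1,1,2,4) (2,1,1,3,1) (2,1,1,3,2) (2,1,1,3,3) (2,1,1,3,4) (2,1,1,4,1) (2,1,1,4,2) (2,1,1,4,3) (2,1,1,4,4) — 12.
cut=shift 2: (2,1,1,2,1) (2,1,1,2,2) (2,1,1,2,3) (2,1,1,2,4) (2,1,1,3,1) (2,1,1,3,2) (2,1,1,3,3) (2,1,1,3,4) (2,1,1,4,1) (2,1,1,4,2) (2,1,1,4,3) (2,1,1,4,4) — 12.
cut=shift 3: (2,1,1,2,1) (2,1,1,2,2) (2,1,1,2,3) (2,1,1,2,4) (2,1,1,3,1) (2,1,1,3,2) (2,1,1,3,3) (2,1,1,3,4) (2,1,1,4,1) (2,1,1,4,2) (2,1,1,4,3) (2,1,1,4,4) — 12.
cut=shift 4: (2,1,1,2,1) (2,1,1,2,2) (2,1,1,2,3) (2,1,1,2,4) (2,1,1,3,1) (2,1,1,3,2) (2,1,1,3,3) (2,1,1,3,4) (2,1,1,4,1) (2,1,1,4,2) (2,1,1,4,3) (2,1,1,4,4) — 12.
Summing: 12 + 12 + 12 + 12 = 48.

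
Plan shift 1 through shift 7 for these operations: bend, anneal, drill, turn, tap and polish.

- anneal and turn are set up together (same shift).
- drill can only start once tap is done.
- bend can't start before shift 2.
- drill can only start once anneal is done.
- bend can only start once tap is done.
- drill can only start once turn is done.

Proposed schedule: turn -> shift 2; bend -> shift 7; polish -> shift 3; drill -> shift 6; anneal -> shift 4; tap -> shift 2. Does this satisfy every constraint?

drill can only start once turn is done — holds.
drill can only start once anneal is done — holds.
bend can only start once tap is done — holds.
anneal and turn are set up together (same shift) — violated.
drill can only start once tap is done — holds.
bend can't start before shift 2 — holds.

No — it violates: anneal and turn are set up together (same shift)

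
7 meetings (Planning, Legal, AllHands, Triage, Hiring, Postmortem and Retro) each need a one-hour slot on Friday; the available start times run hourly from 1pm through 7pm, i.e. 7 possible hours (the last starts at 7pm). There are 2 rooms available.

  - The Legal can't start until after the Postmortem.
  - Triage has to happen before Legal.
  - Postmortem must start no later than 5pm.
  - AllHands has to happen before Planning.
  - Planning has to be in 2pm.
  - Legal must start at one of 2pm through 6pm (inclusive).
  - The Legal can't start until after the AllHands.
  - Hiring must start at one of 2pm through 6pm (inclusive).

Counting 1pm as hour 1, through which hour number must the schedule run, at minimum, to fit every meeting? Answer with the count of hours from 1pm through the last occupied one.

4

The precedence chain requires at least 2 distinct hours.
With at most 2 per hour and 7 meetings, at least 4 hours are needed.
4 works (last occupied hour: 4pm): for example AllHands in 1pm; Postmortem in 2pm; Triage in 1pm; Planning in 2pm; Hiring in 3pm; Retro in 4pm; Legal in 3pm.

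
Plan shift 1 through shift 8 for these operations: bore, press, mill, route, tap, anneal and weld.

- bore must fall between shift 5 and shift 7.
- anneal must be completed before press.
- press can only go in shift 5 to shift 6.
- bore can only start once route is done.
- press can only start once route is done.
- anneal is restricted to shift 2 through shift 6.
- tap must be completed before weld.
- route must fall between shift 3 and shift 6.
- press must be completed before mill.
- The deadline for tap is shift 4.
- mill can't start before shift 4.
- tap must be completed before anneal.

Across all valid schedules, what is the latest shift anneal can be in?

shift 5

Anneal is available from shift 2; anneal's own window allows nothing later than shift 6; downstream work caps anneal at shift 5.
anneal at shift 5 is achievable: press in shift 6; bore in shift 5; tap in shift 1; weld in shift 2; mill in shift 7; route in shift 3; anneal in shift 5.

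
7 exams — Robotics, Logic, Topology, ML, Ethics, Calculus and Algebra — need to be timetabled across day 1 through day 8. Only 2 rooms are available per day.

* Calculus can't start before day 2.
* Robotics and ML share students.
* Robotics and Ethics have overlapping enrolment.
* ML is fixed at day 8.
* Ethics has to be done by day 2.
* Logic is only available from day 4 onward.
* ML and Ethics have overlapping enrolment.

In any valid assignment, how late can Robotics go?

Robotics at day 7 is achievable: Ethics=day 1; Robotics=day 7; ML=day 8; Algebra=day 2; Topology=day 1; Logic=day 4; Calculus=day 2.
Nothing later works — the conflict and capacity constraints rule out every day after day 7.

day 7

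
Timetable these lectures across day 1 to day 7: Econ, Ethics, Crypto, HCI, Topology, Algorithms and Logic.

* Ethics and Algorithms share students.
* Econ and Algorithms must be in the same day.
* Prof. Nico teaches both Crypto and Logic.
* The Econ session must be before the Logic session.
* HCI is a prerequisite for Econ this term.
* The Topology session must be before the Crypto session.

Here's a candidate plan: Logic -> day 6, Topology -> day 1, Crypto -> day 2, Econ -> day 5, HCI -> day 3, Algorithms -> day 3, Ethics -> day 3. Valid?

No. Ethics and Algorithms share students is not satisfied.

Ethics and Algorithms share students — violated.
Prof. Nico teaches both Crypto and Logic — holds.
Econ and Algorithms must be in the same day — violated.
The Topology session must be before the Crypto session — holds.
HCI is a prerequisite for Econ this term — holds.
The Econ session must be before the Logic session — holds.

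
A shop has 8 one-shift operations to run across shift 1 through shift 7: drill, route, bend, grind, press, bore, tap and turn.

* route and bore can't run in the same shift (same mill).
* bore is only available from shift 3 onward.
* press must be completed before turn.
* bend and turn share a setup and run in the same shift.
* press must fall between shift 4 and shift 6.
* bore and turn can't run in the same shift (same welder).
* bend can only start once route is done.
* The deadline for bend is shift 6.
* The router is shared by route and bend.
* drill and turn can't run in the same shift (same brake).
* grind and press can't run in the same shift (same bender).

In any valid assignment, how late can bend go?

Bend must be in the same shift as turn, which can't be before shift 5, so bend is at least shift 5; bend's own window allows nothing later than shift 6.
bend at shift 6 is achievable: grind -> shift 1, route -> shift 1, bend -> shift 6, drill -> shift 1, turn -> shift 6, press -> shift 4, tap -> shift 1, bore -> shift 3.

shift 6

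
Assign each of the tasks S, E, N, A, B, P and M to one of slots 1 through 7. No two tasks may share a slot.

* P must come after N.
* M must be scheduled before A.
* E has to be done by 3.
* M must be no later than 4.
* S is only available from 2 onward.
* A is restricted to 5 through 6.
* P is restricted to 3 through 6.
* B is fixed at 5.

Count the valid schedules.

8

Splitting on E: it can be 1 (3), 2 (3), 3 (2). Listing each branch's schedules as (S, N, A, B, P, M):
E=1: (7,2,6,5,3,4) (7,2,6,5,4,3) (7,3,6,5,4,2) — 3.
E=2: (7,1,6,5,3,4) (7,1,6,5,4,3) (7,3,6,5,4,1) — 3.
E=3: (7,1,6,5,4,2) (7,2,6,5,4,1) — 2.
Summing: 3 + 3 + 2 = 8.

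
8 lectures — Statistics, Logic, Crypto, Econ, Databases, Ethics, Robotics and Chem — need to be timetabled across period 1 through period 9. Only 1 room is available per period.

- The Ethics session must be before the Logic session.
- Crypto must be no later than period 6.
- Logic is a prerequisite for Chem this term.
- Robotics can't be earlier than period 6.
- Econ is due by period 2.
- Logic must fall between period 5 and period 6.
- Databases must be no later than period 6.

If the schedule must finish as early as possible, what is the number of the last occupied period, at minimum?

The precedence chain requires at least 3 distinct periods.
With at most 1 per period and 8 lectures, at least 8 periods are needed.
Robotics can't be placed before period 6, so the schedule must run through at least period 6.
8 works (last occupied period: period 8): for example Chem=period 7; Ethics=period 4; Crypto=period 2; Statistics=period 8; Databases=period 3; Robotics=period 6; Logic=period 5; Econ=period 1.

8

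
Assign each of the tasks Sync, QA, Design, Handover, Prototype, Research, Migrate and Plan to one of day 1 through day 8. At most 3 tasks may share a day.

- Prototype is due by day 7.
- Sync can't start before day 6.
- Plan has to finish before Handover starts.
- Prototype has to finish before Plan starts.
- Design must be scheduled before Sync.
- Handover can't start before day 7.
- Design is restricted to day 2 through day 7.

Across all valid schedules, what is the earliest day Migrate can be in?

day 1

Migrate at day 1 is achievable: Handover in day 7, Research in day 2, Design in day 2, Migrate in day 1, Prototype in day 1, QA in day 1, Sync in day 6, Plan in day 2.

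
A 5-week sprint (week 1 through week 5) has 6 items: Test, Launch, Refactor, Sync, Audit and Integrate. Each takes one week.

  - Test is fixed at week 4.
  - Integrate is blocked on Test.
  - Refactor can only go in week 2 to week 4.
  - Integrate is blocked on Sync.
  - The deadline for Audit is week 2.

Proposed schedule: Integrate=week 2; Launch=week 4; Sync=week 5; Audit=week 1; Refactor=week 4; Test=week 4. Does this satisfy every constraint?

Test is fixed at week 4 — holds.
Refactor can only go in week 2 to week 4 — holds.
Integrate is blocked on Test — violated.
The deadline for Audit is week 2 — holds.
Integrate is blocked on Sync — violated.

No. Integrate is blocked on Sync is not satisfied.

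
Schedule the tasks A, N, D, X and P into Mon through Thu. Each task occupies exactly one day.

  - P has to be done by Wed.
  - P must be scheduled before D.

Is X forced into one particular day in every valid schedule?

No

X can be Mon (e.g. X=Mon; P=Mon; A=Mon; D=Tue; N=Mon) or Tue (e.g. A in Mon, P in Mon, N in Mon, X in Tue, D in Tue).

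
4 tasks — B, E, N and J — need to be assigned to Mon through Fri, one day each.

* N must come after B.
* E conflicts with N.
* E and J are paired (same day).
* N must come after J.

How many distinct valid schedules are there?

Splitting on B: it can be Mon (10), Tue (9), Wed (7), Thu (4). Listing each branch's schedules as (E, N, J):
B=Mon: (Mon,Tue,Mon) (Mon,Wed,Mon) (Mon,Thu,Mon) (Mon,Fri,Mon) (Tue,Wed,Tue) (Tue,Thu,Tue) (Tue,Fri,Tue) (Wed,Thu,Wed) (Wed,Fri,Wed) (Thu,Fri,Thu) — 10.
B=Tue: (Mon,Wed,Mon) (Mon,Thu,Mon) (Mon,Fri,Mon) (Tue,Wed,Tue) (Tue,Thu,Tue) (Tue,Fri,Tue) (Wed,Thu,Wed) (Wed,Fri,Wed) (Thu,Fri,Thu) — 9.
B=Wed: (Mon,Thu,Mon) (Mon,Fri,Mon) (Tue,Thu,Tue) (Tue,Fri,Tue) (Wed,Thu,Wed) (Wed,Fri,Wed) (Thu,Fri,Thu) — 7.
B=Thu: (Mon,Fri,Mon) (Tue,Fri,Tue) (Wed,Fri,Wed) (Thu,Fri,Thu) — 4.
Summing: 10 + 9 + 7 + 4 = 30.

30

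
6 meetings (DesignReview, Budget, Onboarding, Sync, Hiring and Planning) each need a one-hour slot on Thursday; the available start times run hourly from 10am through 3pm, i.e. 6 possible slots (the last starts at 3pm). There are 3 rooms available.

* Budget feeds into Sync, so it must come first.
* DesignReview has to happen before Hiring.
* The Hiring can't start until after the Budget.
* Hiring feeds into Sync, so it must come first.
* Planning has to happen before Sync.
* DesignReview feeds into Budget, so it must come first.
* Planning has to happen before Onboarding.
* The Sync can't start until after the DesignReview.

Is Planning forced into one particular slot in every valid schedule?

No

Planning can be 10am (e.g. Hiring in 12pm, Sync in 1pm, Planning in 10am, Onboarding in 11am, Budget in 11am, DesignReview in 10am) or 11am (e.g. DesignReview=10am; Budget=11am; Hiring=12pm; Planning=11am; Onboarding=12pm; Sync=1pm).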